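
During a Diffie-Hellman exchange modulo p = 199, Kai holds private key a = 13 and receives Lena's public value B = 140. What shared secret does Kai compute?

40

Shared key K = 140^13 mod 199.
140^1 ≡ 140 (mod 199)
140^2 = (140^1)^2 ≡ 140^2 = 19600 ≡ 98 (mod 199)
140^4 = (140^2)^2 ≡ 98^2 = 9604 ≡ 52 (mod 199)
140^8 = (140^4)^2 ≡ 52^2 = 2704 ≡ 117 (mod 199)
140^13 = 140^8 · 140^4 · 140^1 ≡ 117 · 52 · 140 ≡ 40 (mod 199).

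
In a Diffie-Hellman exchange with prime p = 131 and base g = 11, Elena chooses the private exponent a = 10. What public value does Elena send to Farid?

84

Public value = 11^10 mod 131.
11^1 ≡ 11 (mod 131)
11^2 = (11^1)^2 ≡ 11^2 = 121 ≡ 121 (mod 131)
11^4 = (11^2)^2 ≡ 121^2 = 14641 ≡ 100 (mod 131)
11^8 = (11^4)^2 ≡ 100^2 = 10000 ≡ 44 (mod 131)
11^10 = 11^8 · 11^2 ≡ 44 · 121 ≡ 84 (mod 131).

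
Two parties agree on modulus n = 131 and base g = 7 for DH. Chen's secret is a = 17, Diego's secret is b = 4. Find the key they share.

81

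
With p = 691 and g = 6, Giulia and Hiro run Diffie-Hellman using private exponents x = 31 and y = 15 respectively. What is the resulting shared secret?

Giulia sends A = g^x mod p = 6^31 mod 691.
6^1 ≡ 6 (mod 691)
6^2 = (6^1)^2 ≡ 6^2 = 36 ≡ 36 (mod 691)
6^4 = (6^2)^2 ≡ 36^2 = 1296 ≡ 605 (mod 691)
6^8 = (6^4)^2 ≡ 605^2 = 366025 ≡ 486 (mod 691)
6^16 = (6^8)^2 ≡ 486^2 = 236196 ≡ 565 (mod 691)
6^31 = 6^16 · 6^8 · 6^4 · 6^2 · 6^1 ≡ 565 · 486 · 605 · 36 · 6 ≡ 573 (mod 691).
So A = 573. Hiro then computes K = A^y mod p = 573^15 mod 691.
573^1 ≡ 573 (mod 691)
573^2 = (573^1)^2 ≡ 573^2 = 328329 ≡ 104 (mod 691)
573^4 = (573^2)^2 ≡ 104^2 = 10816 ≡ 451 (mod 691)
573^8 = (573^4)^2 ≡ 451^2 = 203401 ≡ 247 (mod 691)
573^15 = 573^8 · 573^4 · 573^2 · 573^1 ≡ 247 · 451 · 104 · 573 ≡ 51 (mod 691).

51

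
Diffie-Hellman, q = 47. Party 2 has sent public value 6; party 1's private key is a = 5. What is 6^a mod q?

Shared key K = 6^5 mod 47.
6^1 ≡ 6 (mod 47)
6^2 = (6^1)^2 ≡ 6^2 = 36 ≡ 36 (mod 47)
6^4 = (6^2)^2 ≡ 36^2 = 1296 ≡ 27 (mod 47)
6^5 = 6^4 · 6^1 ≡ 27 · 6 ≡ 21 (mod 47).

21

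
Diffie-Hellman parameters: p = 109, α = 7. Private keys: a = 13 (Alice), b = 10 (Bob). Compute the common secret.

26

Bob sends B = α^b mod p = 7^10 mod 109.
7^1 ≡ 7 (mod 109)
7^2 = (7^1)^2 ≡ 7^2 = 49 ≡ 49 (mod 109)
7^4 = (7^2)^2 ≡ 49^2 = 2401 ≡ 3 (mod 109)
7^8 = (7^4)^2 ≡ 3^2 = 9 ≡ 9 (mod 109)
7^10 = 7^8 · 7^2 ≡ 9 · 49 ≡ 5 (mod 109).
So B = 5. Alice then computes K = B^a mod p = 5^13 mod 109.
5^1 ≡ 5 (mod 109)
5^2 = (5^1)^2 ≡ 5^2 = 25 ≡ 25 (mod 109)
5^4 = (5^2)^2 ≡ 25^2 = 625 ≡ 80 (mod 109)
5^8 = (5^4)^2 ≡ 80^2 = 6400 ≡ 78 (mod 109)
5^13 = 5^8 · 5^4 · 5^1 ≡ 78 · 80 · 5 ≡ 26 (mod 109).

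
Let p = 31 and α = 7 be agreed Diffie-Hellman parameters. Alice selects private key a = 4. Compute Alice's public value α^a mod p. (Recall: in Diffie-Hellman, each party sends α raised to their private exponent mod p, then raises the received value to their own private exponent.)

14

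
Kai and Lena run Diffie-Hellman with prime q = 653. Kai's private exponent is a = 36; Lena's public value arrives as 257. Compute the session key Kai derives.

576

Shared key K = 257^36 mod 653.
257^1 ≡ 257 (mod 653)
257^2 = (257^1)^2 ≡ 257^2 = 66049 ≡ 96 (mod 653)
257^4 = (257^2)^2 ≡ 96^2 = 9216 ≡ 74 (mod 653)
257^8 = (257^4)^2 ≡ 74^2 = 5476 ≡ 252 (mod 653)
257^16 = (257^8)^2 ≡ 252^2 = 63504 ≡ 163 (mod 653)
257^32 = (257^16)^2 ≡ 163^2 = 26569 ≡ 449 (mod 653)
257^36 = 257^32 · 257^4 ≡ 449 · 74 ≡ 576 (mod 653).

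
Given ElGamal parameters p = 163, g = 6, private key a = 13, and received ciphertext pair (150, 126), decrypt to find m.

Shared mask s = c₁^a mod p = 150^13 mod 163.
150^1 ≡ 150 (mod 163)
150^2 = (150^1)^2 ≡ 150^2 = 22500 ≡ 6 (mod 163)
150^4 = (150^2)^2 ≡ 6^2 = 36 ≡ 36 (mod 163)
150^8 = (150^4)^2 ≡ 36^2 = 1296 ≡ 155 (mod 163)
150^13 = 150^8 · 150^4 · 150^1 ≡ 155 · 36 · 150 ≡ 158 (mod 163).
So s = 158; s⁻¹ ≡ 65 (mod 163).
m = c₂ · s⁻¹ mod 163 = 126 · 65 mod 163 = 40.

40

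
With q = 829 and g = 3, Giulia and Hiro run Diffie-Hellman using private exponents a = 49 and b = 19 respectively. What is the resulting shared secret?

Giulia sends A = g^a mod q = 3^49 mod 829.
3^1 ≡ 3 (mod 829)
3^2 = (3^1)^2 ≡ 3^2 = 9 ≡ 9 (mod 829)
3^4 = (3^2)^2 ≡ 9^2 = 81 ≡ 81 (mod 829)
3^8 = (3^4)^2 ≡ 81^2 = 6561 ≡ 758 (mod 829)
3^16 = (3^8)^2 ≡ 758^2 = 574564 ≡ 67 (mod 829)
3^32 = (3^16)^2 ≡ 67^2 = 4489 ≡ 344 (mod 829)
3^49 = 3^32 · 3^16 · 3^1 ≡ 344 · 67 · 3 ≡ 337 (mod 829).
So A = 337. Hiro then computes K = A^b mod q = 337^19 mod 829.
337^1 ≡ 337 (mod 829)
337^2 = (337^1)^2 ≡ 337^2 = 113569 ≡ 825 (mod 829)
337^4 = (337^2)^2 ≡ 825^2 = 680625 ≡ 16 (mod 829)
337^8 = (337^4)^2 ≡ 16^2 = 256 ≡ 256 (mod 829)
337^16 = (337^8)^2 ≡ 256^2 = 65536 ≡ 45 (mod 829)
337^19 = 337^16 · 337^2 · 337^1 ≡ 45 · 825 · 337 ≡ 686 (mod 829).

686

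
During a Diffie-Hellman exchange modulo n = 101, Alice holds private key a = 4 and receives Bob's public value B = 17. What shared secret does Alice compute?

95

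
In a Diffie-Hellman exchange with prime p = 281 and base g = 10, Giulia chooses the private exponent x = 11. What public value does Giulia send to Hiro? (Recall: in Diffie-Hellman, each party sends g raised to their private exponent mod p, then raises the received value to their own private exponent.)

34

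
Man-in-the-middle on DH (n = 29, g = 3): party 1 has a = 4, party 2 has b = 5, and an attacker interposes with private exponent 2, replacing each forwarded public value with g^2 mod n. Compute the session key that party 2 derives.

5

Party 2 receives an attacker's public value M = 3^2 mod 29 instead of the honest one.
3^1 ≡ 3 (mod 29)
3^2 = (3^1)^2 ≡ 3^2 = 9 ≡ 9 (mod 29)
So M = 9. Party 2 computes K = M^5 mod 29.
9^1 ≡ 9 (mod 29)
9^2 = (9^1)^2 ≡ 9^2 = 81 ≡ 23 (mod 29)
9^4 = (9^2)^2 ≡ 23^2 = 529 ≡ 7 (mod 29)
9^5 = 9^4 · 9^1 ≡ 7 · 9 ≡ 5 (mod 29).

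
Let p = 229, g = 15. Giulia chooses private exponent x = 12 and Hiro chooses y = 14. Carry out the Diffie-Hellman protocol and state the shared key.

42

Giulia sends A = g^x mod p = 15^12 mod 229.
15^1 ≡ 15 (mod 229)
15^2 = (15^1)^2 ≡ 15^2 = 225 ≡ 225 (mod 229)
15^4 = (15^2)^2 ≡ 225^2 = 50625 ≡ 16 (mod 229)
15^8 = (15^4)^2 ≡ 16^2 = 256 ≡ 27 (mod 229)
15^12 = 15^8 · 15^4 ≡ 27 · 16 ≡ 203 (mod 229).
So A = 203. Hiro then computes K = A^y mod p = 203^14 mod 229.
203^1 ≡ 203 (mod 229)
203^2 = (203^1)^2 ≡ 203^2 = 41209 ≡ 218 (mod 229)
203^4 = (203^2)^2 ≡ 218^2 = 47524 ≡ 121 (mod 229)
203^8 = (203^4)^2 ≡ 121^2 = 14641 ≡ 214 (mod 229)
203^14 = 203^8 · 203^4 · 203^2 ≡ 214 · 121 · 218 ≡ 42 (mod 229).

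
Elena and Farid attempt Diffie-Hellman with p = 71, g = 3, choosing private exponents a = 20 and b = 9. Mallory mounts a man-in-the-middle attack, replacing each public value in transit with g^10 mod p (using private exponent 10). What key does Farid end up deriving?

32

Farid receives Mallory's public value M = 3^10 mod 71 instead of the honest one.
3^1 ≡ 3 (mod 71)
3^2 = (3^1)^2 ≡ 3^2 = 9 ≡ 9 (mod 71)
3^4 = (3^2)^2 ≡ 9^2 = 81 ≡ 10 (mod 71)
3^8 = (3^4)^2 ≡ 10^2 = 100 ≡ 29 (mod 71)
3^10 = 3^8 · 3^2 ≡ 29 · 9 ≡ 48 (mod 71).
So M = 48. Farid computes K = M^9 mod 71.
48^1 ≡ 48 (mod 71)
48^2 = (48^1)^2 ≡ 48^2 = 2304 ≡ 32 (mod 71)
48^4 = (48^2)^2 ≡ 32^2 = 1024 ≡ 30 (mod 71)
48^8 = (48^4)^2 ≡ 30^2 = 900 ≡ 48 (mod 71)
48^9 = 48^8 · 48^1 ≡ 48 · 48 ≡ 32 (mod 71).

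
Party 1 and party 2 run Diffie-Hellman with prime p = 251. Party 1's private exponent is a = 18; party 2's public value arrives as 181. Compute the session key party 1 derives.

73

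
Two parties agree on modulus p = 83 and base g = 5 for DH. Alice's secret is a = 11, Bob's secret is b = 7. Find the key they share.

Alice sends A = g^a mod p = 5^11 mod 83.
5^1 ≡ 5 (mod 83)
5^2 = (5^1)^2 ≡ 5^2 = 25 ≡ 25 (mod 83)
5^4 = (5^2)^2 ≡ 25^2 = 625 ≡ 44 (mod 83)
5^8 = (5^4)^2 ≡ 44^2 = 1936 ≡ 27 (mod 83)
5^11 = 5^8 · 5^2 · 5^1 ≡ 27 · 25 · 5 ≡ 55 (mod 83).
So A = 55. Bob then computes K = A^b mod p = 55^7 mod 83.
55^1 ≡ 55 (mod 83)
55^2 = (55^1)^2 ≡ 55^2 = 3025 ≡ 37 (mod 83)
55^4 = (55^2)^2 ≡ 37^2 = 1369 ≡ 41 (mod 83)
55^7 = 55^4 · 55^2 · 55^1 ≡ 41 · 37 · 55 ≡ 20 (mod 83).

20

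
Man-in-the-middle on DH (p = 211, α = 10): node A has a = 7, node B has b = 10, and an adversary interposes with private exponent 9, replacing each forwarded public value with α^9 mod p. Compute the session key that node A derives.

156

Node A receives an adversary's public value M = 10^9 mod 211 instead of the honest one.
10^1 ≡ 10 (mod 211)
10^2 = (10^1)^2 ≡ 10^2 = 100 ≡ 100 (mod 211)
10^4 = (10^2)^2 ≡ 100^2 = 10000 ≡ 83 (mod 211)
10^8 = (10^4)^2 ≡ 83^2 = 6889 ≡ 137 (mod 211)
10^9 = 10^8 · 10^1 ≡ 137 · 10 ≡ 104 (mod 211).
So M = 104. Node A computes K = M^7 mod 211.
104^1 ≡ 104 (mod 211)
104^2 = (104^1)^2 ≡ 104^2 = 10816 ≡ 55 (mod 211)
104^4 = (104^2)^2 ≡ 55^2 = 3025 ≡ 71 (mod 211)
104^7 = 104^4 · 104^2 · 104^1 ≡ 71 · 55 · 104 ≡ 156 (mod 211).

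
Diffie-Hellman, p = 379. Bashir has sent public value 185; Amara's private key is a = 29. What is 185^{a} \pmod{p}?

115

Shared key K = 185^29 mod 379.
185^1 ≡ 185 (mod 379)
185^2 = (185^1)^2 ≡ 185^2 = 34225 ≡ 115 (mod 379)
185^4 = (185^2)^2 ≡ 115^2 = 13225 ≡ 339 (mod 379)
185^8 = (185^4)^2 ≡ 339^2 = 114921 ≡ 84 (mod 379)
185^16 = (185^8)^2 ≡ 84^2 = 7056 ≡ 234 (mod 379)
185^29 = 185^16 · 185^8 · 185^4 · 185^1 ≡ 234 · 84 · 339 · 185 ≡ 115 (mod 379).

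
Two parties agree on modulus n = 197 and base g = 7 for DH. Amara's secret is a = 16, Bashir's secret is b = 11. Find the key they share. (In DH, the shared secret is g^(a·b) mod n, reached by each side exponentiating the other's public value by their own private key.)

Amara sends A = g^a mod n = 7^16 mod 197.
7^1 ≡ 7 (mod 197)
7^2 = (7^1)^2 ≡ 7^2 = 49 ≡ 49 (mod 197)
7^4 = (7^2)^2 ≡ 49^2 = 2401 ≡ 37 (mod 197)
7^8 = (7^4)^2 ≡ 37^2 = 1369 ≡ 187 (mod 197)
7^16 = (7^8)^2 ≡ 187^2 = 34969 ≡ 100 (mod 197)
So A = 100. Bashir then computes K = A^b mod n = 100^11 mod 197.
100^1 ≡ 100 (mod 197)
100^2 = (100^1)^2 ≡ 100^2 = 10000 ≡ 150 (mod 197)
100^4 = (100^2)^2 ≡ 150^2 = 22500 ≡ 42 (mod 197)
100^8 = (100^4)^2 ≡ 42^2 = 1764 ≡ 188 (mod 197)
100^11 = 100^8 · 100^2 · 100^1 ≡ 188 · 150 · 100 ≡ 142 (mod 197).

142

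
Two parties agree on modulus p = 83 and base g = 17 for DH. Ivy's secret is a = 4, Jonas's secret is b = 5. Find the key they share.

25

Ivy sends A = g^a mod p = 17^4 mod 83.
17^1 ≡ 17 (mod 83)
17^2 = (17^1)^2 ≡ 17^2 = 289 ≡ 40 (mod 83)
17^4 = (17^2)^2 ≡ 40^2 = 1600 ≡ 23 (mod 83)
So A = 23. Jonas then computes K = A^b mod p = 23^5 mod 83.
23^1 ≡ 23 (mod 83)
23^2 = (23^1)^2 ≡ 23^2 = 529 ≡ 31 (mod 83)
23^4 = (23^2)^2 ≡ 31^2 = 961 ≡ 48 (mod 83)
23^5 = 23^4 · 23^1 ≡ 48 · 23 ≡ 25 (mod 83).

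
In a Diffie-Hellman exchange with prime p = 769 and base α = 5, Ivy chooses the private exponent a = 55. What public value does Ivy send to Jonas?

319

Public value = 5^55 mod 769.
5^1 ≡ 5 (mod 769)
5^2 = (5^1)^2 ≡ 5^2 = 25 ≡ 25 (mod 769)
5^4 = (5^2)^2 ≡ 25^2 = 625 ≡ 625 (mod 769)
5^8 = (5^4)^2 ≡ 625^2 = 390625 ≡ 742 (mod 769)
5^16 = (5^8)^2 ≡ 742^2 = 550564 ≡ 729 (mod 769)
5^32 = (5^16)^2 ≡ 729^2 = 531441 ≡ 62 (mod 769)
5^55 = 5^32 · 5^16 · 5^4 · 5^2 · 5^1 ≡ 62 · 729 · 625 · 25 · 5 ≡ 319 (mod 769).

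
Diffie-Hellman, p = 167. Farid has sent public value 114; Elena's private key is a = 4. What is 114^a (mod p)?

65

Shared key K = 114^4 mod 167.
114^1 ≡ 114 (mod 167)
114^2 = (114^1)^2 ≡ 114^2 = 12996 ≡ 137 (mod 167)
114^4 = (114^2)^2 ≡ 137^2 = 18769 ≡ 65 (mod 167)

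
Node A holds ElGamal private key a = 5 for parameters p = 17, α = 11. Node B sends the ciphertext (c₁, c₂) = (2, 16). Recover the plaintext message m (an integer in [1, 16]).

Shared mask s = c₁^a mod p = 2^5 mod 17.
2^1 ≡ 2 (mod 17)
2^2 = (2^1)^2 ≡ 2^2 = 4 ≡ 4 (mod 17)
2^4 = (2^2)^2 ≡ 4^2 = 16 ≡ 16 (mod 17)
2^5 = 2^4 · 2^1 ≡ 16 · 2 ≡ 15 (mod 17).
So s = 15; s⁻¹ ≡ 8 (mod 17).
m = c₂ · s⁻¹ mod 17 = 16 · 8 mod 17 = 9.

9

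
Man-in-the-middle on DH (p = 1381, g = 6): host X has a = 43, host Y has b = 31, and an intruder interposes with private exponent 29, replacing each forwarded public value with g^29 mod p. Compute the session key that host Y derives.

Host Y receives an intruder's public value M = 6^29 mod 1381 instead of the honest one.
6^1 ≡ 6 (mod 1381)
6^2 = (6^1)^2 ≡ 6^2 = 36 ≡ 36 (mod 1381)
6^4 = (6^2)^2 ≡ 36^2 = 1296 ≡ 1296 (mod 1381)
6^8 = (6^4)^2 ≡ 1296^2 = 1679616 ≡ 320 (mod 1381)
6^16 = (6^8)^2 ≡ 320^2 = 102400 ≡ 206 (mod 1381)
6^29 = 6^16 · 6^8 · 6^4 · 6^1 ≡ 206 · 320 · 1296 · 6 ≡ 1245 (mod 1381).
So M = 1245. Host Y computes K = M^31 mod 1381.
1245^1 ≡ 1245 (mod 1381)
1245^2 = (1245^1)^2 ≡ 1245^2 = 1550025 ≡ 543 (mod 1381)
1245^4 = (1245^2)^2 ≡ 543^2 = 294849 ≡ 696 (mod 1381)
1245^8 = (1245^4)^2 ≡ 696^2 = 484416 ≡ 1066 (mod 1381)
1245^16 = (1245^8)^2 ≡ 1066^2 = 1136356 ≡ 1174 (mod 1381)
1245^31 = 1245^16 · 1245^8 · 1245^4 · 1245^2 · 1245^1 ≡ 1174 · 1066 · 696 · 543 · 1245 ≡ 873 (mod 1381).

873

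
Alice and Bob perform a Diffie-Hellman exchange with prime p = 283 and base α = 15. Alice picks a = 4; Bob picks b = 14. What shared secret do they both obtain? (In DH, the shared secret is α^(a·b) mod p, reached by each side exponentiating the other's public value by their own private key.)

Bob sends B = α^b mod p = 15^14 mod 283.
15^1 ≡ 15 (mod 283)
15^2 = (15^1)^2 ≡ 15^2 = 225 ≡ 225 (mod 283)
15^4 = (15^2)^2 ≡ 225^2 = 50625 ≡ 251 (mod 283)
15^8 = (15^4)^2 ≡ 251^2 = 63001 ≡ 175 (mod 283)
15^14 = 15^8 · 15^4 · 15^2 ≡ 175 · 251 · 225 ≡ 199 (mod 283).
So B = 199. Alice then computes K = B^a mod p = 199^4 mod 283.
199^1 ≡ 199 (mod 283)
199^2 = (199^1)^2 ≡ 199^2 = 39601 ≡ 264 (mod 283)
199^4 = (199^2)^2 ≡ 264^2 = 69696 ≡ 78 (mod 283)

78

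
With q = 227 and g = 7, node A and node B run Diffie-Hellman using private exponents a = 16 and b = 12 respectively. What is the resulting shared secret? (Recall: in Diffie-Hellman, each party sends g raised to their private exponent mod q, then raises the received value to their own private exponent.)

161

Node B sends B = g^b mod q = 7^12 mod 227.
7^1 ≡ 7 (mod 227)
7^2 = (7^1)^2 ≡ 7^2 = 49 ≡ 49 (mod 227)
7^4 = (7^2)^2 ≡ 49^2 = 2401 ≡ 131 (mod 227)
7^8 = (7^4)^2 ≡ 131^2 = 17161 ≡ 136 (mod 227)
7^12 = 7^8 · 7^4 ≡ 136 · 131 ≡ 110 (mod 227).
So B = 110. Node A then computes K = B^a mod q = 110^16 mod 227.
110^1 ≡ 110 (mod 227)
110^2 = (110^1)^2 ≡ 110^2 = 12100 ≡ 69 (mod 227)
110^4 = (110^2)^2 ≡ 69^2 = 4761 ≡ 221 (mod 227)
110^8 = (110^4)^2 ≡ 221^2 = 48841 ≡ 36 (mod 227)
110^16 = (110^8)^2 ≡ 36^2 = 1296 ≡ 161 (mod 227)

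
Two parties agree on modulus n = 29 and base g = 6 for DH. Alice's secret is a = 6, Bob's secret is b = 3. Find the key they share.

20

Alice sends A = g^a mod n = 6^6 mod 29.
6^1 ≡ 6 (mod 29)
6^2 = (6^1)^2 ≡ 6^2 = 36 ≡ 7 (mod 29)
6^4 = (6^2)^2 ≡ 7^2 = 49 ≡ 20 (mod 29)
6^6 = 6^4 · 6^2 ≡ 20 · 7 ≡ 24 (mod 29).
So A = 24. Bob then computes K = A^b mod n = 24^3 mod 29.
24^1 ≡ 24 (mod 29)
24^2 = (24^1)^2 ≡ 24^2 = 576 ≡ 25 (mod 29)
24^3 = 24^2 · 24^1 ≡ 25 · 24 ≡ 20 (mod 29).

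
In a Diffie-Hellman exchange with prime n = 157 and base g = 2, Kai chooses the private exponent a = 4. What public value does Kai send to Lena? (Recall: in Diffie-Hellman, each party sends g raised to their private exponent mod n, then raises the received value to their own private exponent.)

16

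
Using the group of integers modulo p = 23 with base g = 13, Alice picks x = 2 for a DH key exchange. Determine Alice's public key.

Public value = 13^2 mod 23.
13^1 ≡ 13 (mod 23)
13^2 = (13^1)^2 ≡ 13^2 = 169 ≡ 8 (mod 23)

8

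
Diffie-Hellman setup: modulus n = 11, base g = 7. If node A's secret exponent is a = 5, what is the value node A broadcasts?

10

Public value = 7^5 mod 11.
7^1 ≡ 7 (mod 11)
7^2 = (7^1)^2 ≡ 7^2 = 49 ≡ 5 (mod 11)
7^4 = (7^2)^2 ≡ 5^2 = 25 ≡ 3 (mod 11)
7^5 = 7^4 · 7^1 ≡ 3 · 7 ≡ 10 (mod 11).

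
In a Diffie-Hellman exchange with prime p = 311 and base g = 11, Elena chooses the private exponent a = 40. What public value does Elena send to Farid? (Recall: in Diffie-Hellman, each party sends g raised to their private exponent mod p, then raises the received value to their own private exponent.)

195

Public value = 11^40 (mod 311).
11^1 ≡ 11 (mod 311)
11^2 = (11^1)^2 ≡ 11^2 = 121 ≡ 121 (mod 311)
11^4 = (11^2)^2 ≡ 121^2 = 14641 ≡ 24 (mod 311)
11^8 = (11^4)^2 ≡ 24^2 = 576 ≡ 265 (mod 311)
11^16 = (11^8)^2 ≡ 265^2 = 70225 ≡ 250 (mod 311)
11^32 = (11^16)^2 ≡ 250^2 = 62500 ≡ 300 (mod 311)
11^40 = 11^32 · 11^8 ≡ 300 · 265 ≡ 195 (mod 311).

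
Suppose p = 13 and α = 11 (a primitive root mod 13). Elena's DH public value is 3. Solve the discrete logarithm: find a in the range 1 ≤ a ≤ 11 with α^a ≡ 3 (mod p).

4

Try successive powers of 11 modulo 13:
11^1 ≡ 11
11^2 ≡ 4
11^3 ≡ 5
11^4 ≡ 3
Found: a = 4.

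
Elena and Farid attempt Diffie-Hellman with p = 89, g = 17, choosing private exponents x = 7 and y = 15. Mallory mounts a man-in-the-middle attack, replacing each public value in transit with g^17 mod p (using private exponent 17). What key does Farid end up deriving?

36

Farid receives Mallory's public value M = 17^17 mod 89 instead of the honest one.
17^1 ≡ 17 (mod 89)
17^2 = (17^1)^2 ≡ 17^2 = 289 ≡ 22 (mod 89)
17^4 = (17^2)^2 ≡ 22^2 = 484 ≡ 39 (mod 89)
17^8 = (17^4)^2 ≡ 39^2 = 1521 ≡ 8 (mod 89)
17^16 = (17^8)^2 ≡ 8^2 = 64 ≡ 64 (mod 89)
17^17 = 17^16 · 17^1 ≡ 64 · 17 ≡ 20 (mod 89).
So M = 20. Farid computes K = M^15 mod 89.
20^1 ≡ 20 (mod 89)
20^2 = (20^1)^2 ≡ 20^2 = 400 ≡ 44 (mod 89)
20^4 = (20^2)^2 ≡ 44^2 = 1936 ≡ 67 (mod 89)
20^8 = (20^4)^2 ≡ 67^2 = 4489 ≡ 39 (mod 89)
20^15 = 20^8 · 20^4 · 20^2 · 20^1 ≡ 39 · 67 · 44 · 20 ≡ 36 (mod 89).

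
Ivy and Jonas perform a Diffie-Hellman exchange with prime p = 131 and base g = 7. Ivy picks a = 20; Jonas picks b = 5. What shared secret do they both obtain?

Ivy sends A = g^a mod p = 7^20 mod 131.
7^1 ≡ 7 (mod 131)
7^2 = (7^1)^2 ≡ 7^2 = 49 ≡ 49 (mod 131)
7^4 = (7^2)^2 ≡ 49^2 = 2401 ≡ 43 (mod 131)
7^8 = (7^4)^2 ≡ 43^2 = 1849 ≡ 15 (mod 131)
7^16 = (7^8)^2 ≡ 15^2 = 225 ≡ 94 (mod 131)
7^20 = 7^16 · 7^4 ≡ 94 · 43 ≡ 112 (mod 131).
So A = 112. Jonas then computes K = A^b mod p = 112^5 mod 131.
112^1 ≡ 112 (mod 131)
112^2 = (112^1)^2 ≡ 112^2 = 12544 ≡ 99 (mod 131)
112^4 = (112^2)^2 ≡ 99^2 = 9801 ≡ 107 (mod 131)
112^5 = 112^4 · 112^1 ≡ 107 · 112 ≡ 63 (mod 131).

63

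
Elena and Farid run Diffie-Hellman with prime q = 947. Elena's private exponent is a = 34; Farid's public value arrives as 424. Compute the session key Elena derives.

131

Shared key K = 424^34 mod 947.
424^1 ≡ 424 (mod 947)
424^2 = (424^1)^2 ≡ 424^2 = 179776 ≡ 793 (mod 947)
424^4 = (424^2)^2 ≡ 793^2 = 628849 ≡ 41 (mod 947)
424^8 = (424^4)^2 ≡ 41^2 = 1681 ≡ 734 (mod 947)
424^16 = (424^8)^2 ≡ 734^2 = 538756 ≡ 860 (mod 947)
424^32 = (424^16)^2 ≡ 860^2 = 739600 ≡ 940 (mod 947)
424^34 = 424^32 · 424^2 ≡ 940 · 793 ≡ 131 (mod 947).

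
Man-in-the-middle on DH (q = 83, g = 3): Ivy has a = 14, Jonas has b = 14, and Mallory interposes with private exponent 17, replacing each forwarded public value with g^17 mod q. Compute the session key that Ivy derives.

Ivy receives Mallory's public value M = 3^17 mod 83 instead of the honest one.
3^1 ≡ 3 (mod 83)
3^2 = (3^1)^2 ≡ 3^2 = 9 ≡ 9 (mod 83)
3^4 = (3^2)^2 ≡ 9^2 = 81 ≡ 81 (mod 83)
3^8 = (3^4)^2 ≡ 81^2 = 6561 ≡ 4 (mod 83)
3^16 = (3^8)^2 ≡ 4^2 = 16 ≡ 16 (mod 83)
3^17 = 3^16 · 3^1 ≡ 16 · 3 ≡ 48 (mod 83).
So M = 48. Ivy computes K = M^14 mod 83.
48^1 ≡ 48 (mod 83)
48^2 = (48^1)^2 ≡ 48^2 = 2304 ≡ 63 (mod 83)
48^4 = (48^2)^2 ≡ 63^2 = 3969 ≡ 68 (mod 83)
48^8 = (48^4)^2 ≡ 68^2 = 4624 ≡ 59 (mod 83)
48^14 = 48^8 · 48^4 · 48^2 ≡ 59 · 68 · 63 ≡ 21 (mod 83).

21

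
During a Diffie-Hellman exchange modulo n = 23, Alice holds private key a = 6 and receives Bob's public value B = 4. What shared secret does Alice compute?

Shared key K = 4^6 mod 23.
4^1 ≡ 4 (mod 23)
4^2 = (4^1)^2 ≡ 4^2 = 16 ≡ 16 (mod 23)
4^4 = (4^2)^2 ≡ 16^2 = 256 ≡ 3 (mod 23)
4^6 = 4^4 · 4^2 ≡ 3 · 16 ≡ 2 (mod 23).

2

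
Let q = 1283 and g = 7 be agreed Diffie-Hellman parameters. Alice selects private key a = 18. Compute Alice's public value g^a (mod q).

Public value = 7^18 (mod 1283).
7^1 ≡ 7 (mod 1283)
7^2 = (7^1)^2 ≡ 7^2 = 49 ≡ 49 (mod 1283)
7^4 = (7^2)^2 ≡ 49^2 = 2401 ≡ 1118 (mod 1283)
7^8 = (7^4)^2 ≡ 1118^2 = 1249924 ≡ 282 (mod 1283)
7^16 = (7^8)^2 ≡ 282^2 = 79524 ≡ 1261 (mod 1283)
7^18 = 7^16 · 7^2 ≡ 1261 · 49 ≡ 205 (mod 1283).

205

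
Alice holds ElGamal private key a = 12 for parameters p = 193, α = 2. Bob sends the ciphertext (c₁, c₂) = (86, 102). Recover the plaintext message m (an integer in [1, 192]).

47

Shared mask s = c₁^a mod p = 86^12 mod 193.
86^1 ≡ 86 (mod 193)
86^2 = (86^1)^2 ≡ 86^2 = 7396 ≡ 62 (mod 193)
86^4 = (86^2)^2 ≡ 62^2 = 3844 ≡ 177 (mod 193)
86^8 = (86^4)^2 ≡ 177^2 = 31329 ≡ 63 (mod 193)
86^12 = 86^8 · 86^4 ≡ 63 · 177 ≡ 150 (mod 193).
So s = 150; s⁻¹ ≡ 184 (mod 193).
m = c₂ · s⁻¹ mod 193 = 102 · 184 mod 193 = 47.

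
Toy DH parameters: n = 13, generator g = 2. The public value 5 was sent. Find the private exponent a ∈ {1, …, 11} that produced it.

9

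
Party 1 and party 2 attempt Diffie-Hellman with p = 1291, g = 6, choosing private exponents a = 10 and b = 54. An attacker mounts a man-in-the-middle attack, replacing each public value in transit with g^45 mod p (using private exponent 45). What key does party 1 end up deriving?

Party 1 receives an attacker's public value M = 6^45 mod 1291 instead of the honest one.
6^1 ≡ 6 (mod 1291)
6^2 = (6^1)^2 ≡ 6^2 = 36 ≡ 36 (mod 1291)
6^4 = (6^2)^2 ≡ 36^2 = 1296 ≡ 5 (mod 1291)
6^8 = (6^4)^2 ≡ 5^2 = 25 ≡ 25 (mod 1291)
6^16 = (6^8)^2 ≡ 25^2 = 625 ≡ 625 (mod 1291)
6^32 = (6^16)^2 ≡ 625^2 = 390625 ≡ 743 (mod 1291)
6^45 = 6^32 · 6^8 · 6^4 · 6^1 ≡ 743 · 25 · 5 · 6 ≡ 829 (mod 1291).
So M = 829. Party 1 computes K = M^10 mod 1291.
829^1 ≡ 829 (mod 1291)
829^2 = (829^1)^2 ≡ 829^2 = 687241 ≡ 429 (mod 1291)
829^4 = (829^2)^2 ≡ 429^2 = 184041 ≡ 719 (mod 1291)
829^8 = (829^4)^2 ≡ 719^2 = 516961 ≡ 561 (mod 1291)
829^10 = 829^8 · 829^2 ≡ 561 · 429 ≡ 543 (mod 1291).

543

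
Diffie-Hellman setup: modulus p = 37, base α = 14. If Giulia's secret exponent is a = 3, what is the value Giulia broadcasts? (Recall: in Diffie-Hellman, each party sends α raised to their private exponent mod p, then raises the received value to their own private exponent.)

6

Public value = 14^3 mod 37.
14^1 ≡ 14 (mod 37)
14^2 = (14^1)^2 ≡ 14^2 = 196 ≡ 11 (mod 37)
14^3 = 14^2 · 14^1 ≡ 11 · 14 ≡ 6 (mod 37).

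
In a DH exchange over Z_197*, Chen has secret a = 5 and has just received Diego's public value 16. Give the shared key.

142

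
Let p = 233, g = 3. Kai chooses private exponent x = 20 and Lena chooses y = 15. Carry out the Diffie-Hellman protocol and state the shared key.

187

Kai sends A = g^x mod p = 3^20 mod 233.
3^1 ≡ 3 (mod 233)
3^2 = (3^1)^2 ≡ 3^2 = 9 ≡ 9 (mod 233)
3^4 = (3^2)^2 ≡ 9^2 = 81 ≡ 81 (mod 233)
3^8 = (3^4)^2 ≡ 81^2 = 6561 ≡ 37 (mod 233)
3^16 = (3^8)^2 ≡ 37^2 = 1369 ≡ 204 (mod 233)
3^20 = 3^16 · 3^4 ≡ 204 · 81 ≡ 214 (mod 233).
So A = 214. Lena then computes K = A^y mod p = 214^15 mod 233.
214^1 ≡ 214 (mod 233)
214^2 = (214^1)^2 ≡ 214^2 = 45796 ≡ 128 (mod 233)
214^4 = (214^2)^2 ≡ 128^2 = 16384 ≡ 74 (mod 233)
214^8 = (214^4)^2 ≡ 74^2 = 5476 ≡ 117 (mod 233)
214^15 = 214^8 · 214^4 · 214^2 · 214^1 ≡ 117 · 74 · 128 · 214 ≡ 187 (mod 233).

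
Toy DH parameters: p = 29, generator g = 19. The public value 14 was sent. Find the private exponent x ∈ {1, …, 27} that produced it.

17

Try successive powers of 19 modulo 29:
19^1 ≡ 19
19^2 ≡ 13
19^3 ≡ 15
19^4 ≡ 24
19^5 ≡ 21
19^6 ≡ 22
19^7 ≡ 12
19^8 ≡ 25
19^9 ≡ 11
19^10 ≡ 6
19^11 ≡ 27
19^12 ≡ 20
19^13 ≡ 3
19^14 ≡ 28
19^15 ≡ 10
19^16 ≡ 16
19^17 ≡ 14
Found: x = 17.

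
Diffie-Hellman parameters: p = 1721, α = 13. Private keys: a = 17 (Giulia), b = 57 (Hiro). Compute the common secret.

925

Giulia sends A = α^a mod p = 13^17 mod 1721.
13^1 ≡ 13 (mod 1721)
13^2 = (13^1)^2 ≡ 13^2 = 169 ≡ 169 (mod 1721)
13^4 = (13^2)^2 ≡ 169^2 = 28561 ≡ 1025 (mod 1721)
13^8 = (13^4)^2 ≡ 1025^2 = 1050625 ≡ 815 (mod 1721)
13^16 = (13^8)^2 ≡ 815^2 = 664225 ≡ 1640 (mod 1721)
13^17 = 13^16 · 13^1 ≡ 1640 · 13 ≡ 668 (mod 1721).
So A = 668. Hiro then computes K = A^b mod p = 668^57 mod 1721.
668^1 ≡ 668 (mod 1721)
668^2 = (668^1)^2 ≡ 668^2 = 446224 ≡ 485 (mod 1721)
668^4 = (668^2)^2 ≡ 485^2 = 235225 ≡ 1169 (mod 1721)
668^8 = (668^4)^2 ≡ 1169^2 = 1366561 ≡ 87 (mod 1721)
668^16 = (668^8)^2 ≡ 87^2 = 7569 ≡ 685 (mod 1721)
668^32 = (668^16)^2 ≡ 685^2 = 469225 ≡ 1113 (mod 1721)
668^57 = 668^32 · 668^16 · 668^8 · 668^1 ≡ 1113 · 685 · 87 · 668 ≡ 925 (mod 1721).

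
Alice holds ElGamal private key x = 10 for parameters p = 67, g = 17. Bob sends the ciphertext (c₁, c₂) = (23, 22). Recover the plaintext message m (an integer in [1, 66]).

29

Shared mask s = c₁^x mod p = 23^10 mod 67.
23^1 ≡ 23 (mod 67)
23^2 = (23^1)^2 ≡ 23^2 = 529 ≡ 60 (mod 67)
23^4 = (23^2)^2 ≡ 60^2 = 3600 ≡ 49 (mod 67)
23^8 = (23^4)^2 ≡ 49^2 = 2401 ≡ 56 (mod 67)
23^10 = 23^8 · 23^2 ≡ 56 · 60 ≡ 10 (mod 67).
So s = 10; s⁻¹ ≡ 47 (mod 67).
m = c₂ · s⁻¹ mod 67 = 22 · 47 mod 67 = 29.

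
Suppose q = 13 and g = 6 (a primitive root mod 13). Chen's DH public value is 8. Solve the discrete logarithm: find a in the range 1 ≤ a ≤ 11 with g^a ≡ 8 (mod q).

Try successive powers of 6 modulo 13:
6^1 ≡ 6
6^2 ≡ 10
6^3 ≡ 8
Found: a = 3.

3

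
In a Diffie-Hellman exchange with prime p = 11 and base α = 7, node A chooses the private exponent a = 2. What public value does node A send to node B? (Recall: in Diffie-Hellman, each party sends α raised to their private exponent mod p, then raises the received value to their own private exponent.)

5

Public value = 7^2 mod 11.
7^1 ≡ 7 (mod 11)
7^2 = (7^1)^2 ≡ 7^2 = 49 ≡ 5 (mod 11)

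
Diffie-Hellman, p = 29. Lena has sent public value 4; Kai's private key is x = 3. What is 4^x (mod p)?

6

Shared key K = 4^3 mod 29.
4^1 ≡ 4 (mod 29)
4^2 = (4^1)^2 ≡ 4^2 = 16 ≡ 16 (mod 29)
4^3 = 4^2 · 4^1 ≡ 16 · 4 ≡ 6 (mod 29).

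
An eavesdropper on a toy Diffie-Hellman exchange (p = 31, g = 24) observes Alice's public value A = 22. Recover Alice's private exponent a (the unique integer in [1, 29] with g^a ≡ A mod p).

Try successive powers of 24 modulo 31:
24^1 ≡ 24
24^2 ≡ 18
24^3 ≡ 29
24^4 ≡ 14
24^5 ≡ 26
24^6 ≡ 4
24^7 ≡ 3
24^8 ≡ 10
24^9 ≡ 23
24^10 ≡ 25
24^11 ≡ 11
24^12 ≡ 16
24^13 ≡ 12
24^14 ≡ 9
24^15 ≡ 30
24^16 ≡ 7
24^17 ≡ 13
24^18 ≡ 2
24^19 ≡ 17
24^20 ≡ 5
24^21 ≡ 27
24^22 ≡ 28
24^23 ≡ 21
24^24 ≡ 8
24^25 ≡ 6
24^26 ≡ 20
24^27 ≡ 15
24^28 ≡ 19
24^29 ≡ 22
Found: a = 29.

29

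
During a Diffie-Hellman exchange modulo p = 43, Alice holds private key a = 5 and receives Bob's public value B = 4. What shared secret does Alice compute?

35

Shared key K = 4^5 mod 43.
4^1 ≡ 4 (mod 43)
4^2 = (4^1)^2 ≡ 4^2 = 16 ≡ 16 (mod 43)
4^4 = (4^2)^2 ≡ 16^2 = 256 ≡ 41 (mod 43)
4^5 = 4^4 · 4^1 ≡ 41 · 4 ≡ 35 (mod 43).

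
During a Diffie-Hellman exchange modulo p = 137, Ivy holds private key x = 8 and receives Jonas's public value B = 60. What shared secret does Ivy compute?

133

Shared key K = 60^8 mod 137.
60^1 ≡ 60 (mod 137)
60^2 = (60^1)^2 ≡ 60^2 = 3600 ≡ 38 (mod 137)
60^4 = (60^2)^2 ≡ 38^2 = 1444 ≡ 74 (mod 137)
60^8 = (60^4)^2 ≡ 74^2 = 5476 ≡ 133 (mod 137)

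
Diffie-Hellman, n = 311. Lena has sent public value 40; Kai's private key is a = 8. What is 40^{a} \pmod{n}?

Shared key K = 40^8 mod 311.
40^1 ≡ 40 (mod 311)
40^2 = (40^1)^2 ≡ 40^2 = 1600 ≡ 45 (mod 311)
40^4 = (40^2)^2 ≡ 45^2 = 2025 ≡ 159 (mod 311)
40^8 = (40^4)^2 ≡ 159^2 = 25281 ≡ 90 (mod 311)

90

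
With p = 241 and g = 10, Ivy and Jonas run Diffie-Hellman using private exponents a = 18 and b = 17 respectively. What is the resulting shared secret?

91

Jonas sends B = g^b mod p = 10^17 mod 241.
10^1 ≡ 10 (mod 241)
10^2 = (10^1)^2 ≡ 10^2 = 100 ≡ 100 (mod 241)
10^4 = (10^2)^2 ≡ 100^2 = 10000 ≡ 119 (mod 241)
10^8 = (10^4)^2 ≡ 119^2 = 14161 ≡ 183 (mod 241)
10^16 = (10^8)^2 ≡ 183^2 = 33489 ≡ 231 (mod 241)
10^17 = 10^16 · 10^1 ≡ 231 · 10 ≡ 141 (mod 241).
So B = 141. Ivy then computes K = B^a mod p = 141^18 mod 241.
141^1 ≡ 141 (mod 241)
141^2 = (141^1)^2 ≡ 141^2 = 19881 ≡ 119 (mod 241)
141^4 = (141^2)^2 ≡ 119^2 = 14161 ≡ 183 (mod 241)
141^8 = (141^4)^2 ≡ 183^2 = 33489 ≡ 231 (mod 241)
141^16 = (141^8)^2 ≡ 231^2 = 53361 ≡ 100 (mod 241)
141^18 = 141^16 · 141^2 ≡ 100 · 119 ≡ 91 (mod 241).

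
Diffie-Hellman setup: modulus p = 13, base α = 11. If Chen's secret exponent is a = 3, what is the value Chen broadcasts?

5

Public value = 11^3 mod 13.
11^1 ≡ 11 (mod 13)
11^2 = (11^1)^2 ≡ 11^2 = 121 ≡ 4 (mod 13)
11^3 = 11^2 · 11^1 ≡ 4 · 11 ≡ 5 (mod 13).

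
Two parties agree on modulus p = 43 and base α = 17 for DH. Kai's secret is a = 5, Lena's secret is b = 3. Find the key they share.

Lena sends B = α^b mod p = 17^3 mod 43.
17^1 ≡ 17 (mod 43)
17^2 = (17^1)^2 ≡ 17^2 = 289 ≡ 31 (mod 43)
17^3 = 17^2 · 17^1 ≡ 31 · 17 ≡ 11 (mod 43).
So B = 11. Kai then computes K = B^a mod p = 11^5 mod 43.
11^1 ≡ 11 (mod 43)
11^2 = (11^1)^2 ≡ 11^2 = 121 ≡ 35 (mod 43)
11^4 = (11^2)^2 ≡ 35^2 = 1225 ≡ 21 (mod 43)
11^5 = 11^4 · 11^1 ≡ 21 · 11 ≡ 16 (mod 43).

16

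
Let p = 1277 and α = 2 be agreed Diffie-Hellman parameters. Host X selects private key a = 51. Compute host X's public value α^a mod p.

800

Public value = 2^51 mod 1277.
2^1 ≡ 2 (mod 1277)
2^2 = (2^1)^2 ≡ 2^2 = 4 ≡ 4 (mod 1277)
2^4 = (2^2)^2 ≡ 4^2 = 16 ≡ 16 (mod 1277)
2^8 = (2^4)^2 ≡ 16^2 = 256 ≡ 256 (mod 1277)
2^16 = (2^8)^2 ≡ 256^2 = 65536 ≡ 409 (mod 1277)
2^32 = (2^16)^2 ≡ 409^2 = 167281 ≡ 1271 (mod 1277)
2^51 = 2^32 · 2^16 · 2^2 · 2^1 ≡ 1271 · 409 · 4 · 2 ≡ 800 (mod 1277).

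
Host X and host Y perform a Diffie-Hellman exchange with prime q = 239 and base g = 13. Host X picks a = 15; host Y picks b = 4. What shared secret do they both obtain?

Host Y sends B = g^b mod q = 13^4 mod 239.
13^1 ≡ 13 (mod 239)
13^2 = (13^1)^2 ≡ 13^2 = 169 ≡ 169 (mod 239)
13^4 = (13^2)^2 ≡ 169^2 = 28561 ≡ 120 (mod 239)
So B = 120. Host X then computes K = B^a mod q = 120^15 mod 239.
120^1 ≡ 120 (mod 239)
120^2 = (120^1)^2 ≡ 120^2 = 14400 ≡ 60 (mod 239)
120^4 = (120^2)^2 ≡ 60^2 = 3600 ≡ 15 (mod 239)
120^8 = (120^4)^2 ≡ 15^2 = 225 ≡ 225 (mod 239)
120^15 = 120^8 · 120^4 · 120^2 · 120^1 ≡ 225 · 15 · 60 · 120 ≡ 153 (mod 239).

153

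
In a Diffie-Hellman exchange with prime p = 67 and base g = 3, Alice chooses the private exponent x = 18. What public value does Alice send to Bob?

Public value = 3^18 (mod 67).
3^1 ≡ 3 (mod 67)
3^2 = (3^1)^2 ≡ 3^2 = 9 ≡ 9 (mod 67)
3^4 = (3^2)^2 ≡ 9^2 = 81 ≡ 14 (mod 67)
3^8 = (3^4)^2 ≡ 14^2 = 196 ≡ 62 (mod 67)
3^16 = (3^8)^2 ≡ 62^2 = 3844 ≡ 25 (mod 67)
3^18 = 3^16 · 3^2 ≡ 25 · 9 ≡ 24 (mod 67).

24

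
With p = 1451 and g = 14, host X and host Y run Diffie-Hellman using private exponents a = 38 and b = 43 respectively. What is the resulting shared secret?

976

Host X sends A = g^a mod p = 14^38 mod 1451.
14^1 ≡ 14 (mod 1451)
14^2 = (14^1)^2 ≡ 14^2 = 196 ≡ 196 (mod 1451)
14^4 = (14^2)^2 ≡ 196^2 = 38416 ≡ 690 (mod 1451)
14^8 = (14^4)^2 ≡ 690^2 = 476100 ≡ 172 (mod 1451)
14^16 = (14^8)^2 ≡ 172^2 = 29584 ≡ 564 (mod 1451)
14^32 = (14^16)^2 ≡ 564^2 = 318096 ≡ 327 (mod 1451)
14^38 = 14^32 · 14^4 · 14^2 ≡ 327 · 690 · 196 ≡ 1353 (mod 1451).
So A = 1353. Host Y then computes K = A^b mod p = 1353^43 mod 1451.
1353^1 ≡ 1353 (mod 1451)
1353^2 = (1353^1)^2 ≡ 1353^2 = 1830609 ≡ 898 (mod 1451)
1353^4 = (1353^2)^2 ≡ 898^2 = 806404 ≡ 1099 (mod 1451)
1353^8 = (1353^4)^2 ≡ 1099^2 = 1207801 ≡ 569 (mod 1451)
1353^16 = (1353^8)^2 ≡ 569^2 = 323761 ≡ 188 (mod 1451)
1353^32 = (1353^16)^2 ≡ 188^2 = 35344 ≡ 520 (mod 1451)
1353^43 = 1353^32 · 1353^8 · 1353^2 · 1353^1 ≡ 520 · 569 · 898 · 1353 ≡ 976 (mod 1451).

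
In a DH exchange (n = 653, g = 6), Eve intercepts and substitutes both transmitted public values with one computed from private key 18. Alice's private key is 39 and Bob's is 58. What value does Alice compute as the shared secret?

Alice receives Eve's public value M = 6^18 mod 653 instead of the honest one.
6^1 ≡ 6 (mod 653)
6^2 = (6^1)^2 ≡ 6^2 = 36 ≡ 36 (mod 653)
6^4 = (6^2)^2 ≡ 36^2 = 1296 ≡ 643 (mod 653)
6^8 = (6^4)^2 ≡ 643^2 = 413449 ≡ 100 (mod 653)
6^16 = (6^8)^2 ≡ 100^2 = 10000 ≡ 205 (mod 653)
6^18 = 6^16 · 6^2 ≡ 205 · 36 ≡ 197 (mod 653).
So M = 197. Alice computes K = M^39 mod 653.
197^1 ≡ 197 (mod 653)
197^2 = (197^1)^2 ≡ 197^2 = 38809 ≡ 282 (mod 653)
197^4 = (197^2)^2 ≡ 282^2 = 79524 ≡ 511 (mod 653)
197^8 = (197^4)^2 ≡ 511^2 = 261121 ≡ 574 (mod 653)
197^16 = (197^8)^2 ≡ 574^2 = 329476 ≡ 364 (mod 653)
197^32 = (197^16)^2 ≡ 364^2 = 132496 ≡ 590 (mod 653)
197^39 = 197^32 · 197^4 · 197^2 · 197^1 ≡ 590 · 511 · 282 · 197 ≡ 191 (mod 653).

191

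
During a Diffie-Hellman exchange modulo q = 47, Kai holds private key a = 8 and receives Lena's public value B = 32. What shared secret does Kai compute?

Shared key K = 32^8 mod 47.
32^1 ≡ 32 (mod 47)
32^2 = (32^1)^2 ≡ 32^2 = 1024 ≡ 37 (mod 47)
32^4 = (32^2)^2 ≡ 37^2 = 1369 ≡ 6 (mod 47)
32^8 = (32^4)^2 ≡ 6^2 = 36 ≡ 36 (mod 47)

36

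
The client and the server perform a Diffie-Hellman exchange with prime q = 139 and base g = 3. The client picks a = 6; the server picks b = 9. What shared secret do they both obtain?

64

The client sends A = g^a mod q = 3^6 mod 139.
3^1 ≡ 3 (mod 139)
3^2 = (3^1)^2 ≡ 3^2 = 9 ≡ 9 (mod 139)
3^4 = (3^2)^2 ≡ 9^2 = 81 ≡ 81 (mod 139)
3^6 = 3^4 · 3^2 ≡ 81 · 9 ≡ 34 (mod 139).
So A = 34. The server then computes K = A^b mod q = 34^9 mod 139.
34^1 ≡ 34 (mod 139)
34^2 = (34^1)^2 ≡ 34^2 = 1156 ≡ 44 (mod 139)
34^4 = (34^2)^2 ≡ 44^2 = 1936 ≡ 129 (mod 139)
34^8 = (34^4)^2 ≡ 129^2 = 16641 ≡ 100 (mod 139)
34^9 = 34^8 · 34^1 ≡ 100 · 34 ≡ 64 (mod 139).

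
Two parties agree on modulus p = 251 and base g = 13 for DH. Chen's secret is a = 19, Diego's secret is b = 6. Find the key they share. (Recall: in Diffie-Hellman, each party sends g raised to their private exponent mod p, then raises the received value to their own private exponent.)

Chen sends A = g^a mod p = 13^19 mod 251.
13^1 ≡ 13 (mod 251)
13^2 = (13^1)^2 ≡ 13^2 = 169 ≡ 169 (mod 251)
13^4 = (13^2)^2 ≡ 169^2 = 28561 ≡ 198 (mod 251)
13^8 = (13^4)^2 ≡ 198^2 = 39204 ≡ 48 (mod 251)
13^16 = (13^8)^2 ≡ 48^2 = 2304 ≡ 45 (mod 251)
13^19 = 13^16 · 13^2 · 13^1 ≡ 45 · 169 · 13 ≡ 222 (mod 251).
So A = 222. Diego then computes K = A^b mod p = 222^6 mod 251.
222^1 ≡ 222 (mod 251)
222^2 = (222^1)^2 ≡ 222^2 = 49284 ≡ 88 (mod 251)
222^4 = (222^2)^2 ≡ 88^2 = 7744 ≡ 214 (mod 251)
222^6 = 222^4 · 222^2 ≡ 214 · 88 ≡ 7 (mod 251).

7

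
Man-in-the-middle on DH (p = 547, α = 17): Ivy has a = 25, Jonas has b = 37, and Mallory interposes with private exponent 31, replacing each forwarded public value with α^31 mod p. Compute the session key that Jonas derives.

228

Jonas receives Mallory's public value M = 17^31 mod 547 instead of the honest one.
17^1 ≡ 17 (mod 547)
17^2 = (17^1)^2 ≡ 17^2 = 289 ≡ 289 (mod 547)
17^4 = (17^2)^2 ≡ 289^2 = 83521 ≡ 377 (mod 547)
17^8 = (17^4)^2 ≡ 377^2 = 142129 ≡ 456 (mod 547)
17^16 = (17^8)^2 ≡ 456^2 = 207936 ≡ 76 (mod 547)
17^31 = 17^16 · 17^8 · 17^4 · 17^2 · 17^1 ≡ 76 · 456 · 377 · 289 · 17 ≡ 18 (mod 547).
So M = 18. Jonas computes K = M^37 mod 547.
18^1 ≡ 18 (mod 547)
18^2 = (18^1)^2 ≡ 18^2 = 324 ≡ 324 (mod 547)
18^4 = (18^2)^2 ≡ 324^2 = 104976 ≡ 499 (mod 547)
18^8 = (18^4)^2 ≡ 499^2 = 249001 ≡ 116 (mod 547)
18^16 = (18^8)^2 ≡ 116^2 = 13456 ≡ 328 (mod 547)
18^32 = (18^16)^2 ≡ 328^2 = 107584 ≡ 372 (mod 547)
18^37 = 18^32 · 18^4 · 18^1 ≡ 372 · 499 · 18 ≡ 228 (mod 547).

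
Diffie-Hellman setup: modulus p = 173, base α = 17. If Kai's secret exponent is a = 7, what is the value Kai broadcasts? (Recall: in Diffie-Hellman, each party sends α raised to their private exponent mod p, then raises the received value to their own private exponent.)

146

Public value = 17^7 (mod 173).
17^1 ≡ 17 (mod 173)
17^2 = (17^1)^2 ≡ 17^2 = 289 ≡ 116 (mod 173)
17^4 = (17^2)^2 ≡ 116^2 = 13456 ≡ 135 (mod 173)
17^7 = 17^4 · 17^2 · 17^1 ≡ 135 · 116 · 17 ≡ 146 (mod 173).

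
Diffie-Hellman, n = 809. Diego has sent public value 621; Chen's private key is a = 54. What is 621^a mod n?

Shared key K = 621^54 mod 809.
621^1 ≡ 621 (mod 809)
621^2 = (621^1)^2 ≡ 621^2 = 385641 ≡ 557 (mod 809)
621^4 = (621^2)^2 ≡ 557^2 = 310249 ≡ 402 (mod 809)
621^8 = (621^4)^2 ≡ 402^2 = 161604 ≡ 613 (mod 809)
621^16 = (621^8)^2 ≡ 613^2 = 375769 ≡ 393 (mod 809)
621^32 = (621^16)^2 ≡ 393^2 = 154449 ≡ 739 (mod 809)
621^54 = 621^32 · 621^16 · 621^4 · 621^2 ≡ 739 · 393 · 402 · 557 ≡ 716 (mod 809).

716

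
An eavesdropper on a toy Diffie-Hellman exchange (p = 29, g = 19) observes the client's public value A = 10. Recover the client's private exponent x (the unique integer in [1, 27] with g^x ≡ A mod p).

15

Try successive powers of 19 modulo 29:
19^1 ≡ 19
19^2 ≡ 13
19^3 ≡ 15
19^4 ≡ 24
19^5 ≡ 21
19^6 ≡ 22
19^7 ≡ 12
19^8 ≡ 25
19^9 ≡ 11
19^10 ≡ 6
19^11 ≡ 27
19^12 ≡ 20
19^13 ≡ 3
19^14 ≡ 28
19^15 ≡ 10
Found: x = 15.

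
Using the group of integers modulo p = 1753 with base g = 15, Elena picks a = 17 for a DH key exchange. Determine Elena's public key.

Public value = 15^17 mod 1753.
15^1 ≡ 15 (mod 1753)
15^2 = (15^1)^2 ≡ 15^2 = 225 ≡ 225 (mod 1753)
15^4 = (15^2)^2 ≡ 225^2 = 50625 ≡ 1541 (mod 1753)
15^8 = (15^4)^2 ≡ 1541^2 = 2374681 ≡ 1119 (mod 1753)
15^16 = (15^8)^2 ≡ 1119^2 = 1252161 ≡ 519 (mod 1753)
15^17 = 15^16 · 15^1 ≡ 519 · 15 ≡ 773 (mod 1753).

773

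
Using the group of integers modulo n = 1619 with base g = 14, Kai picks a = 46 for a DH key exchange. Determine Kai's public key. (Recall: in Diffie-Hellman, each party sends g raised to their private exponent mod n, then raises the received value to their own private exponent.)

348

Public value = 14^46 (mod 1619).
14^1 ≡ 14 (mod 1619)
14^2 = (14^1)^2 ≡ 14^2 = 196 ≡ 196 (mod 1619)
14^4 = (14^2)^2 ≡ 196^2 = 38416 ≡ 1179 (mod 1619)
14^8 = (14^4)^2 ≡ 1179^2 = 1390041 ≡ 939 (mod 1619)
14^16 = (14^8)^2 ≡ 939^2 = 881721 ≡ 985 (mod 1619)
14^32 = (14^16)^2 ≡ 985^2 = 970225 ≡ 444 (mod 1619)
14^46 = 14^32 · 14^8 · 14^4 · 14^2 ≡ 444 · 939 · 1179 · 196 ≡ 348 (mod 1619).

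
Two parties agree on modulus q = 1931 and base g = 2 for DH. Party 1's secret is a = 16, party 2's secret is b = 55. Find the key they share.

1450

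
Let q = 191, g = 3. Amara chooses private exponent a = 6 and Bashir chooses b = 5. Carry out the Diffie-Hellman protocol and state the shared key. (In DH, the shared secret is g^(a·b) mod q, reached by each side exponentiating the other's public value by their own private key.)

Amara sends A = g^a mod q = 3^6 mod 191.
3^1 ≡ 3 (mod 191)
3^2 = (3^1)^2 ≡ 3^2 = 9 ≡ 9 (mod 191)
3^4 = (3^2)^2 ≡ 9^2 = 81 ≡ 81 (mod 191)
3^6 = 3^4 · 3^2 ≡ 81 · 9 ≡ 156 (mod 191).
So A = 156. Bashir then computes K = A^b mod q = 156^5 mod 191.
156^1 ≡ 156 (mod 191)
156^2 = (156^1)^2 ≡ 156^2 = 24336 ≡ 79 (mod 191)
156^4 = (156^2)^2 ≡ 79^2 = 6241 ≡ 129 (mod 191)
156^5 = 156^4 · 156^1 ≡ 129 · 156 ≡ 69 (mod 191).

69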